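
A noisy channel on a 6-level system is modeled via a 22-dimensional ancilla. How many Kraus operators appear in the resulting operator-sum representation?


Tracing out the environment in an orthonormal basis {|i>_E} gives Kraus operators K_i = <i|_E U |0>_E.
Number of Kraus operators = dim(H_env) = d_env
= 22

22


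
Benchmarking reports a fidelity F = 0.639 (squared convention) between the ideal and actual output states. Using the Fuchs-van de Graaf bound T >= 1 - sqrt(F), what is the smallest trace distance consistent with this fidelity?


Fuchs-van de Graaf (squared-fidelity convention): 1 - sqrt(F) <= T <= sqrt(1 - F).
Lower bound: T >= 1 - sqrt(F)
sqrt(F) = sqrt(0.639) = 0.7994
T >= 1 - 0.7994
T >= 0.2006

0.2006


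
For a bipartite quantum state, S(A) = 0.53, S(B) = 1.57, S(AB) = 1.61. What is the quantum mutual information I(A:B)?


I(A:B) = S(A) + S(B) - S(AB)
= 0.53 + 1.57 - 1.61
= 0.4900

0.4900


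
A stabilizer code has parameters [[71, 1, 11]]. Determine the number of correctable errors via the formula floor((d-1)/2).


Code parameters: [[71, 1, 11]], distance d = 11.
Number of correctable errors = floor((d-1)/2)
= floor((11 - 1)/2)
= floor(10/2)
= 5

5


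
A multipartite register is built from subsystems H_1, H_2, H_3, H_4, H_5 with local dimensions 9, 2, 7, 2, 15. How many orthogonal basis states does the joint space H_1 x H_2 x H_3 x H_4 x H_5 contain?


dim(H_1 x H_2 x H_3 x H_4 x H_5) = 9 * 2 * 7 * 2 * 15
= 18 * 7 * 2 * 15
= 126 * 2 * 15
= 252 * 15
= 3780

3780


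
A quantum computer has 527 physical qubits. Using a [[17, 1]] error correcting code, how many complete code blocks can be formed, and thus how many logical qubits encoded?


Each code block uses 17 physical qubits for 1 logical qubit(s).
Number of complete blocks = floor(527 / 17) = 31
Logical qubits = 31 * 1
= 31

31


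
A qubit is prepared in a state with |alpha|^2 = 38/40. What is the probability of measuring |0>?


|alpha|^2 = 38/40 = 0.9500
|beta|^2 = 1 - 38/40 = 2/40 = 0.0500
P(|0>) = |alpha|^2 = 0.9500

0.9500


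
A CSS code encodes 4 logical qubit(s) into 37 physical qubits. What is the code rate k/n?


Code rate R = k/n
= 4/37
= 0.1081

0.1081


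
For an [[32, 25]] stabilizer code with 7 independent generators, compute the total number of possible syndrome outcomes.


Each stabilizer generator gives a binary (+1 or -1) measurement outcome.
With 7 independent generators:
Total syndromes = 2^7
= 128

128


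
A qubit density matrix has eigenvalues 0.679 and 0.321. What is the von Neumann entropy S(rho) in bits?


S = -p*log2(p) - (1-p)*log2(1-p)
p = 0.6790, 1-p = 0.3210
= -0.6790 * log2(0.6790) - 0.3210 * log2(0.3210)
= -(-0.3792) - (-0.5262)
= 0.9055

0.9055


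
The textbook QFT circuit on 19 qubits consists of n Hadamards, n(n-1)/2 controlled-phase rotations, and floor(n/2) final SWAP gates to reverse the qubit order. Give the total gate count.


Hadamard gates: 19
Controlled rotations: n*(n-1)/2 = 19*18/2 = 171
SWAP gates: floor(n/2) = floor(19/2) = 9
Total = 19 + 171 + 9
= 199

199


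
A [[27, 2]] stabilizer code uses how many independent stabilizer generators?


For an [[n,k]] stabilizer code:
Number of stabilizer generators = n - k
= 27 - 2
= 25

25


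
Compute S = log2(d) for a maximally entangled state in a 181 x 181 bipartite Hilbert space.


For a maximally entangled state in d x d:
S = log2(d) = log2(181)
= 7.4998

7.4998


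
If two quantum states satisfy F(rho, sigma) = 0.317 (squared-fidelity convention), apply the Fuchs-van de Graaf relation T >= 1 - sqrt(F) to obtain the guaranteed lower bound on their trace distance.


Fuchs-van de Graaf (squared-fidelity convention): 1 - sqrt(F) <= T <= sqrt(1 - F).
Lower bound: T >= 1 - sqrt(F)
sqrt(F) = sqrt(0.317) = 0.5630
T >= 1 - 0.5630
T >= 0.4370

0.4370


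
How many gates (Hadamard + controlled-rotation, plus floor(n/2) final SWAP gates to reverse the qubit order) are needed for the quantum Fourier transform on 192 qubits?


Hadamard gates: 192
Controlled rotations: n*(n-1)/2 = 192*191/2 = 18336
SWAP gates: floor(n/2) = floor(192/2) = 96
Total = 192 + 18336 + 96
= 18624

18624


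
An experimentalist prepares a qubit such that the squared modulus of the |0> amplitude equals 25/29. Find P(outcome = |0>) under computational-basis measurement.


|alpha|^2 = 25/29 = 0.8621
|beta|^2 = 1 - 25/29 = 4/29 = 0.1379
P(|0>) = |alpha|^2 = 0.8621

0.8621


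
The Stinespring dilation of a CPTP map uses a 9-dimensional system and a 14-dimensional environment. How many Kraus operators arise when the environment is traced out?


Tracing out the environment in an orthonormal basis {|i>_E} gives Kraus operators K_i = <i|_E U |0>_E.
Number of Kraus operators = dim(H_env) = d_env
= 14

14


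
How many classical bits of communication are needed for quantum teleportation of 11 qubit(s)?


Quantum teleportation requires 2 classical bits per qubit teleported.
11 qubit(s) -> 2 * 11 = 22 classical bits

22


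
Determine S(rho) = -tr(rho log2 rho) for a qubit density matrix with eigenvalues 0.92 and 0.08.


S = -p*log2(p) - (1-p)*log2(1-p)
p = 0.9200, 1-p = 0.0800
= -0.9200 * log2(0.9200) - 0.0800 * log2(0.0800)
= -(-0.1107) - (-0.2915)
= 0.4022

0.4022


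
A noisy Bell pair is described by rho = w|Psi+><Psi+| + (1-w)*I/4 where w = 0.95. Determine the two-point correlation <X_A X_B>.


|Psi+> = (|01> + |10>)/sqrt(2)
For the pure Bell state, <X_A X_B> = +1 (Bell-state Pauli correlator).
The maximally-mixed part I/4 has tr(I/4 * P tensor P) = 0 for any traceless Pauli P.
So <X_A X_B>_rho = w * (+1) + (1 - w) * 0
= 0.95 * (+1)
= 0.9500

0.9500


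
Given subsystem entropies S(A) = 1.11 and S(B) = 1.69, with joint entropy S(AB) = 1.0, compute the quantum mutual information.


I(A:B) = S(A) + S(B) - S(AB)
= 1.11 + 1.69 - 1.0
= 1.8000

1.8000


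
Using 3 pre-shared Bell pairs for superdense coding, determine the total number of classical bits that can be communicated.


Superdense coding allows 2 classical bits per shared entangled pair.
3 pair(s) -> 2 * 3 = 6 classical bits

6


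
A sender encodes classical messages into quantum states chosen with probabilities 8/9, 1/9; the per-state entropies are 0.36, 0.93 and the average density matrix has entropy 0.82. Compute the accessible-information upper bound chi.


chi = S(rho) - sum_i p_i * S(rho_i)
Weighted entropy = 8/9 * 0.36 + 1/9 * 0.93
= 0.4233
chi = 0.82 - 0.4233
= 0.3967

0.3967


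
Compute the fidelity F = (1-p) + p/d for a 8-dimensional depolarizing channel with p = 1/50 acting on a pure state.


F = (1-p) + p/d
= (1 - 0.0200) + 0.0200/8
= 0.9800 + 0.0025
= 0.9825

0.9825


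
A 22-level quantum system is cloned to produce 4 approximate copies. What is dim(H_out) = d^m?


Output space = H^(tensor 4) where dim(H) = 22
dim = 22^4
= 484 (after 2 factors)
= 10648 (after 3 factors)
= 234256 (after 4 factors)
= 234256

234256


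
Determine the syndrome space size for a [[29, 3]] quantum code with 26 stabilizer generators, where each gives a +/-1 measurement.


Each stabilizer generator gives a binary (+1 or -1) measurement outcome.
With 26 independent generators:
Total syndromes = 2^26
= 67108864

67108864


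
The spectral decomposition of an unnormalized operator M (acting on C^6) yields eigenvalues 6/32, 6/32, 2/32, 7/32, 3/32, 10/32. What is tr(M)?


tr(M) = sum of eigenvalues
= 6/32 + 6/32 + 2/32 + 7/32 + 3/32 + 10/32
= 34/32
= 1.0625

1.0625


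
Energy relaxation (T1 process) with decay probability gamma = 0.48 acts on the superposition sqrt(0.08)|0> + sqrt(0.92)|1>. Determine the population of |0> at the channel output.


For amplitude damping with parameter gamma on state sqrt(a)|0> + sqrt(b)|1>:
alpha^2 = 0.08, beta^2 = 0.92
P(|0>) = alpha^2 + gamma * beta^2
= 0.08 + 0.48 * 0.92
= 0.08 + 0.4416
= 0.5216

0.5216


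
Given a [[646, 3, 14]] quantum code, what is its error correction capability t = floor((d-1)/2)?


Code parameters: [[646, 3, 14]], distance d = 14.
Number of correctable errors = floor((d-1)/2)
= floor((14 - 1)/2)
= floor(13/2)
= 6

6


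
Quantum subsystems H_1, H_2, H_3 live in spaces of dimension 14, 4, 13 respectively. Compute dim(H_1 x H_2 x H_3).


dim(H_1 x H_2 x H_3) = 14 * 4 * 13
= 56 * 13
= 728

728


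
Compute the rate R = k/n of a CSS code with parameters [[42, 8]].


Code rate R = k/n
= 8/42
= 0.1905

0.1905


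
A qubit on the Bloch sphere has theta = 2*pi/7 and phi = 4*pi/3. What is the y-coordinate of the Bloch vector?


theta = 0.8976, phi = 4.1888
r_y = sin(theta)*sin(phi) = 0.7818 * -0.8660
r_y = -0.6771

-0.6771


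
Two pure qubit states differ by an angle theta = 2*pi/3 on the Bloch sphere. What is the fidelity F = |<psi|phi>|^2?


For states separated by angle theta on Bloch sphere:
F = cos^2(theta/2)
theta = 2*pi/3 = 2.0944
theta/2 = 1.0472
cos(theta/2) = 0.5000
F = 0.2500

0.2500


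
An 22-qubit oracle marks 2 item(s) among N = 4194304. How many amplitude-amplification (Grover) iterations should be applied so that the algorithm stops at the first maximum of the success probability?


After j Grover iterations the success probability is P(j) = sin^2((2j+1)*theta), where sin(theta) = sqrt(k/N).
N = 2^22 = 4194304, k = 2
sin(theta) = sqrt(k/N) = 0.000690533966
theta = arcsin(sqrt(k/N)) = 0.0006905340209 rad
P(j) reaches its first maximum when (2j+1)*theta is as close as possible to pi/2, i.e. j = round(pi/(4*theta) - 1/2).
pi/(4*theta) - 1/2 = 1136.8779
(For comparison, the common estimate pi/4 * sqrt(N/k) = 1137.3780; the exact maximiser is used here.)
Optimal iterations = 1137

1137


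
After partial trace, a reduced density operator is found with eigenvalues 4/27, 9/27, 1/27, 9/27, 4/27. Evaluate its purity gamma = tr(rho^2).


tr(rho^2) = sum of eigenvalues squared
= (4/27)^2 + (9/27)^2 + (1/27)^2 + (9/27)^2 + (4/27)^2
= (16 + 81 + 1 + 81 + 16) / 729
= 195/729
= 0.2675

0.2675


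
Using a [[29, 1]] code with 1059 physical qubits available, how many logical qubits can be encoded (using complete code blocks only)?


Each code block uses 29 physical qubits for 1 logical qubit(s).
Number of complete blocks = floor(1059 / 29) = 36
Logical qubits = 36 * 1
= 36

36


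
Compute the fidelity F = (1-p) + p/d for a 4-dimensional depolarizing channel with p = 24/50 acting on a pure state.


F = (1-p) + p/d
= (1 - 0.4800) + 0.4800/4
= 0.5200 + 0.1200
= 0.6400

0.6400


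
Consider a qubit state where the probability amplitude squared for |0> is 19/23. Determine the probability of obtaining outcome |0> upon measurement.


|alpha|^2 = 19/23 = 0.8261
|beta|^2 = 1 - 19/23 = 4/23 = 0.1739
P(|0>) = |alpha|^2 = 0.8261

0.8261


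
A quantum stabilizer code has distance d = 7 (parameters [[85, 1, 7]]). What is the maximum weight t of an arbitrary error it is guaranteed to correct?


Code parameters: [[85, 1, 7]], distance d = 7.
Number of correctable errors = floor((d-1)/2)
= floor((7 - 1)/2)
= floor(6/2)
= 3

3


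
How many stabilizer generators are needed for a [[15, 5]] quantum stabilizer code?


For an [[n,k]] stabilizer code:
Number of stabilizer generators = n - k
= 15 - 5
= 10

10


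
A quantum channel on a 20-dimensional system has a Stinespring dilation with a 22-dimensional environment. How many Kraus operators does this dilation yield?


Tracing out the environment in an orthonormal basis {|i>_E} gives Kraus operators K_i = <i|_E U |0>_E.
Number of Kraus operators = dim(H_env) = d_env
= 22

22


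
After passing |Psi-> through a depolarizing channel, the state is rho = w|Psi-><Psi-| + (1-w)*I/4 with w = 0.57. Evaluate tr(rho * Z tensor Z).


|Psi-> = (|01> - |10>)/sqrt(2)
For the pure Bell state, <Z_A Z_B> = -1 (Bell-state Pauli correlator).
The maximally-mixed part I/4 has tr(I/4 * P tensor P) = 0 for any traceless Pauli P.
So <Z_A Z_B>_rho = w * (-1) + (1 - w) * 0
= 0.57 * (-1)
= -0.5700

-0.5700


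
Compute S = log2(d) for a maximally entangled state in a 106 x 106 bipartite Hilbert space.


For a maximally entangled state in d x d:
S = log2(d) = log2(106)
= 6.7279

6.7279


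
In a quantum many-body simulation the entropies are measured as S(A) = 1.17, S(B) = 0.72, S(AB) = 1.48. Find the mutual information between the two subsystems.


I(A:B) = S(A) + S(B) - S(AB)
= 1.17 + 0.72 - 1.48
= 0.4100

0.4100


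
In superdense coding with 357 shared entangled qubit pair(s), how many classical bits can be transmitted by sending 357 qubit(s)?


Superdense coding allows 2 classical bits per shared entangled pair.
357 pair(s) -> 2 * 357 = 714 classical bits

714


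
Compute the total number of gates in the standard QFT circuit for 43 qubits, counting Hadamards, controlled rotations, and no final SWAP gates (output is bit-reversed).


Hadamard gates: 43
Controlled rotations: n*(n-1)/2 = 43*42/2 = 903
SWAP gates: 0 (omitted)
Total = 43 + 903
= 946

946


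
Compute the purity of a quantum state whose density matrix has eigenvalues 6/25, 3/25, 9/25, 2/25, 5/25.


tr(rho^2) = sum of eigenvalues squared
= (6/25)^2 + (3/25)^2 + (9/25)^2 + (2/25)^2 + (5/25)^2
= (36 + 9 + 81 + 4 + 25) / 625
= 155/625
= 0.2480

0.2480


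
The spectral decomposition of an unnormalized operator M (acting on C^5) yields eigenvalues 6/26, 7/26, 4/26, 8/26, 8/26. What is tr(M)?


tr(M) = sum of eigenvalues
= 6/26 + 7/26 + 4/26 + 8/26 + 8/26
= 33/26
= 1.2692

1.2692


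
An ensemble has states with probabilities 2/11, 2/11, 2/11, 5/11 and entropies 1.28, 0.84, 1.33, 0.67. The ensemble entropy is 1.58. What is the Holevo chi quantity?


chi = S(rho) - sum_i p_i * S(rho_i)
Weighted entropy = 2/11 * 1.28 + 2/11 * 0.84 + 2/11 * 1.33 + 5/11 * 0.67
= 0.9318
chi = 1.58 - 0.9318
= 0.6482

0.6482


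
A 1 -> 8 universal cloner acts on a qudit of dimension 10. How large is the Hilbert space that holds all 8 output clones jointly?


Output space = H^(tensor 8) where dim(H) = 10
dim = 10^8
= 100 (after 2 factors)
= 1000 (after 3 factors)
= 10000 (after 4 factors)
= 100000 (after 5 factors)
= 1000000 (after 6 factors)
= 10000000 (after 7 factors)
= 100000000 (after 8 factors)
= 100000000

100000000


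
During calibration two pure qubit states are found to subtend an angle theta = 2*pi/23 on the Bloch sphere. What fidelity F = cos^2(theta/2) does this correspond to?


For states separated by angle theta on Bloch sphere:
F = cos^2(theta/2)
theta = 2*pi/23 = 0.2732
theta/2 = 0.1366
cos(theta/2) = 0.9907
F = 0.9815

0.9815


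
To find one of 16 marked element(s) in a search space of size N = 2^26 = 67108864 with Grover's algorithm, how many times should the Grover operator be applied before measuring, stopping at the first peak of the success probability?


After j Grover iterations the success probability is P(j) = sin^2((2j+1)*theta), where sin(theta) = sqrt(k/N).
N = 2^26 = 67108864, k = 16
sin(theta) = sqrt(k/N) = 0.00048828125
theta = arcsin(sqrt(k/N)) = 0.0004882812694 rad
P(j) reaches its first maximum when (2j+1)*theta is as close as possible to pi/2, i.e. j = round(pi/(4*theta) - 1/2).
pi/(4*theta) - 1/2 = 1607.9954
(For comparison, the common estimate pi/4 * sqrt(N/k) = 1608.4954; the exact maximiser is used here.)
Optimal iterations = 1608

1608


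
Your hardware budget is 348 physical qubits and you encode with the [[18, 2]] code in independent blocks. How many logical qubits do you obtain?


Each code block uses 18 physical qubits for 2 logical qubit(s).
Number of complete blocks = floor(348 / 18) = 19
Logical qubits = 19 * 2
= 38

38


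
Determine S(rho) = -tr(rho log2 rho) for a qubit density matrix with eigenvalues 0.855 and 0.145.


S = -p*log2(p) - (1-p)*log2(1-p)
p = 0.8550, 1-p = 0.1450
= -0.8550 * log2(0.8550) - 0.1450 * log2(0.1450)
= -(-0.1932) - (-0.4040)
= 0.5972

0.5972


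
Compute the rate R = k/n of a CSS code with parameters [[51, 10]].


Code rate R = k/n
= 10/51
= 0.1961

0.1961


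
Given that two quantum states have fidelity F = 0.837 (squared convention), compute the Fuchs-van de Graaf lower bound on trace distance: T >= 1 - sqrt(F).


Fuchs-van de Graaf (squared-fidelity convention): 1 - sqrt(F) <= T <= sqrt(1 - F).
Lower bound: T >= 1 - sqrt(F)
sqrt(F) = sqrt(0.837) = 0.9149
T >= 1 - 0.9149
T >= 0.0851

0.0851


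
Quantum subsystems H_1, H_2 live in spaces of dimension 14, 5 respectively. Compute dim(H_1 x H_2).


dim(H_1 x H_2) = 14 * 5
= 70

70


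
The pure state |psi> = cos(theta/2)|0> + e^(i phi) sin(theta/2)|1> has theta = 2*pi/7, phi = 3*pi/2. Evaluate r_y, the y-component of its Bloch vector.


theta = 0.8976, phi = 4.7124
r_y = sin(theta)*sin(phi) = 0.7818 * -1.0000
r_y = -0.7818

-0.7818


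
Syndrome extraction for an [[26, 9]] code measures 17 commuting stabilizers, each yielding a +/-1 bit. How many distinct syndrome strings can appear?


Each stabilizer generator gives a binary (+1 or -1) measurement outcome.
With 17 independent generators:
Total syndromes = 2^17
= 131072

131072


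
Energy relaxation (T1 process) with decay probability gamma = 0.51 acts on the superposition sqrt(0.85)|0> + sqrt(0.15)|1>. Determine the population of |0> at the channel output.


For amplitude damping with parameter gamma on state sqrt(a)|0> + sqrt(b)|1>:
alpha^2 = 0.85, beta^2 = 0.15
P(|0>) = alpha^2 + gamma * beta^2
= 0.85 + 0.51 * 0.15
= 0.85 + 0.0765
= 0.9265

0.9265


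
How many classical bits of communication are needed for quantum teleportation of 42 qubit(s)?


Quantum teleportation requires 2 classical bits per qubit teleported.
42 qubit(s) -> 2 * 42 = 84 classical bits

84


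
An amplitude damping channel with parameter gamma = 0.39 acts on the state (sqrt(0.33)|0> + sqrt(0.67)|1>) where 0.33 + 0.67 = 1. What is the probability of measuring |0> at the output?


For amplitude damping with parameter gamma on state sqrt(a)|0> + sqrt(b)|1>:
alpha^2 = 0.33, beta^2 = 0.67
P(|0>) = alpha^2 + gamma * beta^2
= 0.33 + 0.39 * 0.67
= 0.33 + 0.2613
= 0.5913

0.5913


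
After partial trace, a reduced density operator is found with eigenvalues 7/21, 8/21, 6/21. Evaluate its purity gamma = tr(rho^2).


tr(rho^2) = sum of eigenvalues squared
= (7/21)^2 + (8/21)^2 + (6/21)^2
= (49 + 64 + 36) / 441
= 149/441
= 0.3379

0.3379


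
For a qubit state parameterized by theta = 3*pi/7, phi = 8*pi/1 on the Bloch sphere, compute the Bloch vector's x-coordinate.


theta = 1.3464, phi = 25.1327
r_x = sin(theta)*cos(phi) = 0.9749 * 1.0000
r_x = 0.9749

0.9749


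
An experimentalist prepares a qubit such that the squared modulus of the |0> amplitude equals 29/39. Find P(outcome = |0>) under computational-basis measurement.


|alpha|^2 = 29/39 = 0.7436
|beta|^2 = 1 - 29/39 = 10/39 = 0.2564
P(|0>) = |alpha|^2 = 0.7436

0.7436


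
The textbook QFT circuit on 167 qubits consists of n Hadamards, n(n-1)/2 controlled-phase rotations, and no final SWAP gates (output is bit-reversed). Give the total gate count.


Hadamard gates: 167
Controlled rotations: n*(n-1)/2 = 167*166/2 = 13861
SWAP gates: 0 (omitted)
Total = 167 + 13861
= 14028

14028


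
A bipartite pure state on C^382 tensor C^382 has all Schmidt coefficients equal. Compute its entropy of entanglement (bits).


For a maximally entangled state in d x d:
S = log2(d) = log2(382)
= 8.5774

8.5774


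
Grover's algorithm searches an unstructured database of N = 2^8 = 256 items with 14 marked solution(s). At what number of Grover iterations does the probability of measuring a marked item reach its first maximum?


After j Grover iterations the success probability is P(j) = sin^2((2j+1)*theta), where sin(theta) = sqrt(k/N).
N = 2^8 = 256, k = 14
sin(theta) = sqrt(k/N) = 0.2338535867
theta = arcsin(sqrt(k/N)) = 0.2360392927 rad
P(j) reaches its first maximum when (2j+1)*theta is as close as possible to pi/2, i.e. j = round(pi/(4*theta) - 1/2).
pi/(4*theta) - 1/2 = 2.8274
(For comparison, the common estimate pi/4 * sqrt(N/k) = 3.3585; the exact maximiser is used here.)
Optimal iterations = 3

3


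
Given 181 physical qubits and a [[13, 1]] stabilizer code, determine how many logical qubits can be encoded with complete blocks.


Each code block uses 13 physical qubits for 1 logical qubit(s).
Number of complete blocks = floor(181 / 13) = 13
Logical qubits = 13 * 1
= 13

13


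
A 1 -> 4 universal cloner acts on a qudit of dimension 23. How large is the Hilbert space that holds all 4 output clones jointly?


Output space = H^(tensor 4) where dim(H) = 23
dim = 23^4
= 529 (after 2 factors)
= 12167 (after 3 factors)
= 279841 (after 4 factors)
= 279841

279841


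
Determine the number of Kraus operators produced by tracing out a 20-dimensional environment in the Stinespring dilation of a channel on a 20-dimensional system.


Tracing out the environment in an orthonormal basis {|i>_E} gives Kraus operators K_i = <i|_E U |0>_E.
Number of Kraus operators = dim(H_env) = d_env
= 20

20


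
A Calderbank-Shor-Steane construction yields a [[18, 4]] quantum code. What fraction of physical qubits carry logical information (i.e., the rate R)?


Code rate R = k/n
= 4/18
= 0.2222

0.2222


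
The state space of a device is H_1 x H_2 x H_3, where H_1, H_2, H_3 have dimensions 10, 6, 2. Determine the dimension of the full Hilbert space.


dim(H_1 x H_2 x H_3) = 10 * 6 * 2
= 60 * 2
= 120

120


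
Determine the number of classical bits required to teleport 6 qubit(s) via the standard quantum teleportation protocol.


Quantum teleportation requires 2 classical bits per qubit teleported.
6 qubit(s) -> 2 * 6 = 12 classical bits

12


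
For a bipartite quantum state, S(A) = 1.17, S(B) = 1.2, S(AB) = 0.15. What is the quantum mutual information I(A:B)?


I(A:B) = S(A) + S(B) - S(AB)
= 1.17 + 1.2 - 0.15
= 2.2200

2.2200


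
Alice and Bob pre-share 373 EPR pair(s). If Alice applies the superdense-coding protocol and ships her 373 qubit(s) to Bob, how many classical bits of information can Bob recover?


Superdense coding allows 2 classical bits per shared entangled pair.
373 pair(s) -> 2 * 373 = 746 classical bits

746


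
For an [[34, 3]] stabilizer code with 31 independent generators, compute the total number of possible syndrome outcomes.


Each stabilizer generator gives a binary (+1 or -1) measurement outcome.
With 31 independent generators:
Total syndromes = 2^31
= 2147483648

2147483648


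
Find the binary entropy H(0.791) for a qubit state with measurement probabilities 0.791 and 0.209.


S = -p*log2(p) - (1-p)*log2(1-p)
p = 0.7910, 1-p = 0.2090
= -0.7910 * log2(0.7910) - 0.2090 * log2(0.2090)
= -(-0.2676) - (-0.4720)
= 0.7396

0.7396


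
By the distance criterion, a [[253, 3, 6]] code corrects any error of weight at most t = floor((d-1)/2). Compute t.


Code parameters: [[253, 3, 6]], distance d = 6.
Number of correctable errors = floor((d-1)/2)
= floor((6 - 1)/2)
= floor(5/2)
= 2

2


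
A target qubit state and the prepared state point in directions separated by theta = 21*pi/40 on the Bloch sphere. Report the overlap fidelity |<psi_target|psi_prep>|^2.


For states separated by angle theta on Bloch sphere:
F = cos^2(theta/2)
theta = 21*pi/40 = 1.6493
theta/2 = 0.8247
cos(theta/2) = 0.6788
F = 0.4608

0.4608


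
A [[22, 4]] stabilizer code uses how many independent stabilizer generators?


For an [[n,k]] stabilizer code:
Number of stabilizer generators = n - k
= 22 - 4
= 18

18


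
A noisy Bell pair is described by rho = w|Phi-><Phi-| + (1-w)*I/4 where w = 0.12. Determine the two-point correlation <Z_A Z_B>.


|Phi-> = (|00> - |11>)/sqrt(2)
For the pure Bell state, <Z_A Z_B> = +1 (Bell-state Pauli correlator).
The maximally-mixed part I/4 has tr(I/4 * P tensor P) = 0 for any traceless Pauli P.
So <Z_A Z_B>_rho = w * (+1) + (1 - w) * 0
= 0.12 * (+1)
= 0.1200

0.1200


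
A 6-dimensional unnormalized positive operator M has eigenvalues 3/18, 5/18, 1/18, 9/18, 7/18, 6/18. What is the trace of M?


tr(M) = sum of eigenvalues
= 3/18 + 5/18 + 1/18 + 9/18 + 7/18 + 6/18
= 31/18
= 1.7222

1.7222


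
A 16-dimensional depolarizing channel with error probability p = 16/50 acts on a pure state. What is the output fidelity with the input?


F = (1-p) + p/d
= (1 - 0.3200) + 0.3200/16
= 0.6800 + 0.0200
= 0.7000

0.7000


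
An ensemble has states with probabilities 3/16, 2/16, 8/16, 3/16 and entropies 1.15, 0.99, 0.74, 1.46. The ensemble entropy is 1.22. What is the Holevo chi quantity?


chi = S(rho) - sum_i p_i * S(rho_i)
Weighted entropy = 3/16 * 1.15 + 2/16 * 0.99 + 8/16 * 0.74 + 3/16 * 1.46
= 0.9831
chi = 1.22 - 0.9831
= 0.2369

0.2369


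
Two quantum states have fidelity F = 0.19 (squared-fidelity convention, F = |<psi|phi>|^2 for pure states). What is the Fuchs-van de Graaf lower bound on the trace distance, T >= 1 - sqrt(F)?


Fuchs-van de Graaf (squared-fidelity convention): 1 - sqrt(F) <= T <= sqrt(1 - F).
Lower bound: T >= 1 - sqrt(F)
sqrt(F) = sqrt(0.19) = 0.4359
T >= 1 - 0.4359
T >= 0.5641

0.5641


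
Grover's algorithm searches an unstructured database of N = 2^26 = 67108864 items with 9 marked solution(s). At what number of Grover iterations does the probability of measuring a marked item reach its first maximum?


After j Grover iterations the success probability is P(j) = sin^2((2j+1)*theta), where sin(theta) = sqrt(k/N).
N = 2^26 = 67108864, k = 9
sin(theta) = sqrt(k/N) = 0.0003662109375
theta = arcsin(sqrt(k/N)) = 0.0003662109457 rad
P(j) reaches its first maximum when (2j+1)*theta is as close as possible to pi/2, i.e. j = round(pi/(4*theta) - 1/2).
pi/(4*theta) - 1/2 = 2144.1605
(For comparison, the common estimate pi/4 * sqrt(N/k) = 2144.6606; the exact maximiser is used here.)
Optimal iterations = 2144

2144


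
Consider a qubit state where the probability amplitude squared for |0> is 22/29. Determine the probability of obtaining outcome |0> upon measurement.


|alpha|^2 = 22/29 = 0.7586
|beta|^2 = 1 - 22/29 = 7/29 = 0.2414
P(|0>) = |alpha|^2 = 0.7586

0.7586


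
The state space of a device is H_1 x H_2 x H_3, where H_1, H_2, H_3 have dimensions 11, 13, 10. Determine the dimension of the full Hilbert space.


dim(H_1 x H_2 x H_3) = 11 * 13 * 10
= 143 * 10
= 1430

1430


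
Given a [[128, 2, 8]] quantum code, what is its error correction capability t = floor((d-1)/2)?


Code parameters: [[128, 2, 8]], distance d = 8.
Number of correctable errors = floor((d-1)/2)
= floor((8 - 1)/2)
= floor(7/2)
= 3

3


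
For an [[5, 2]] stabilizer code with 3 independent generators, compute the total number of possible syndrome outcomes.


Each stabilizer generator gives a binary (+1 or -1) measurement outcome.
With 3 independent generators:
Total syndromes = 2^3
= 8

8


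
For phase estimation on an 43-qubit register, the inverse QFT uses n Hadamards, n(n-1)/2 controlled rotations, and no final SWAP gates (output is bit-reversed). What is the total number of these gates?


Hadamard gates: 43
Controlled rotations: n*(n-1)/2 = 43*42/2 = 903
SWAP gates: 0 (omitted)
Total = 43 + 903
= 946

946


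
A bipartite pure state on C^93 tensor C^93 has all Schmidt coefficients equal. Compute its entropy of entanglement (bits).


For a maximally entangled state in d x d:
S = log2(d) = log2(93)
= 6.5392

6.5392


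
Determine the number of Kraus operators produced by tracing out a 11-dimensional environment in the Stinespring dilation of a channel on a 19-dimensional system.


Tracing out the environment in an orthonormal basis {|i>_E} gives Kraus operators K_i = <i|_E U |0>_E.
Number of Kraus operators = dim(H_env) = d_env
= 11

11


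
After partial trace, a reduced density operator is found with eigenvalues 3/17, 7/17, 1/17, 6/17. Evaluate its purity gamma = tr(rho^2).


tr(rho^2) = sum of eigenvalues squared
= (3/17)^2 + (7/17)^2 + (1/17)^2 + (6/17)^2
= (9 + 49 + 1 + 36) / 289
= 95/289
= 0.3287

0.3287


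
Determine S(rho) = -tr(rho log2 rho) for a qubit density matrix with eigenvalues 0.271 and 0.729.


S = -p*log2(p) - (1-p)*log2(1-p)
p = 0.2710, 1-p = 0.7290
= -0.2710 * log2(0.2710) - 0.7290 * log2(0.7290)
= -(-0.5105) - (-0.3324)
= 0.8429

0.8429


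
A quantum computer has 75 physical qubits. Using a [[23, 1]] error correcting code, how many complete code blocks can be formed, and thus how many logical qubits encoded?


Each code block uses 23 physical qubits for 1 logical qubit(s).
Number of complete blocks = floor(75 / 23) = 3
Logical qubits = 3 * 1
= 3

3


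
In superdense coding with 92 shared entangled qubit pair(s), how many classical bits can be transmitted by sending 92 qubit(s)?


Superdense coding allows 2 classical bits per shared entangled pair.
92 pair(s) -> 2 * 92 = 184 classical bits

184


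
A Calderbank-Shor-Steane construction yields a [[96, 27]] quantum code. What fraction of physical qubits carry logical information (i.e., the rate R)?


Code rate R = k/n
= 27/96
= 0.2812

0.2812


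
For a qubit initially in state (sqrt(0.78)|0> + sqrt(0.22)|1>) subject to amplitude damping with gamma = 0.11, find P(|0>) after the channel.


For amplitude damping with parameter gamma on state sqrt(a)|0> + sqrt(b)|1>:
alpha^2 = 0.78, beta^2 = 0.22
P(|0>) = alpha^2 + gamma * beta^2
= 0.78 + 0.11 * 0.22
= 0.78 + 0.0242
= 0.8042

0.8042


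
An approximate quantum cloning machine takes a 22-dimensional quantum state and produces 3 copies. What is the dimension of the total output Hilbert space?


Output space = H^(tensor 3) where dim(H) = 22
dim = 22^3
= 484 (after 2 factors)
= 10648 (after 3 factors)
= 10648

10648


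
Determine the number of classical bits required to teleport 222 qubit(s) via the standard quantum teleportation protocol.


Quantum teleportation requires 2 classical bits per qubit teleported.
222 qubit(s) -> 2 * 222 = 444 classical bits

444


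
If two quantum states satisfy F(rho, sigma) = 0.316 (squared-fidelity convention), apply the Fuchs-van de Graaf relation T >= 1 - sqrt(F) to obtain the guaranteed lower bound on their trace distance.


Fuchs-van de Graaf (squared-fidelity convention): 1 - sqrt(F) <= T <= sqrt(1 - F).
Lower bound: T >= 1 - sqrt(F)
sqrt(F) = sqrt(0.316) = 0.5621
T >= 1 - 0.5621
T >= 0.4379

0.4379


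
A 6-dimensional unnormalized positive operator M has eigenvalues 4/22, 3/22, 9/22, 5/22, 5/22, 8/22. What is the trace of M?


tr(M) = sum of eigenvalues
= 4/22 + 3/22 + 9/22 + 5/22 + 5/22 + 8/22
= 34/22
= 1.5455

1.5455


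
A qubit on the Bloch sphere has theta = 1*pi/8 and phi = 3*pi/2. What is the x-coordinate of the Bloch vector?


theta = 0.3927, phi = 4.7124
r_x = sin(theta)*cos(phi) = 0.3827 * 0.0000
r_x = 0.0000

0.0000


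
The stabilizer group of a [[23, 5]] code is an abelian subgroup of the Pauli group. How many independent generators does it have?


For an [[n,k]] stabilizer code:
Number of stabilizer generators = n - k
= 23 - 5
= 18

18


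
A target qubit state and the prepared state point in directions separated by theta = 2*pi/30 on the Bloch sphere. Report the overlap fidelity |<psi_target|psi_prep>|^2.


For states separated by angle theta on Bloch sphere:
F = cos^2(theta/2)
theta = 2*pi/30 = 0.2094
theta/2 = 0.1047
cos(theta/2) = 0.9945
F = 0.9891

0.9891


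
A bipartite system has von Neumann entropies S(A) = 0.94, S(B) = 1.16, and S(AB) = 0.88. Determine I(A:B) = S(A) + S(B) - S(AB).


I(A:B) = S(A) + S(B) - S(AB)
= 0.94 + 1.16 - 0.88
= 1.2200

1.2200


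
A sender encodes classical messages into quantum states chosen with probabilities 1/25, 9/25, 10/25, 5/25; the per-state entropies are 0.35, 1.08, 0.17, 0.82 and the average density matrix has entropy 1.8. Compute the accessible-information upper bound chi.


chi = S(rho) - sum_i p_i * S(rho_i)
Weighted entropy = 1/25 * 0.35 + 9/25 * 1.08 + 10/25 * 0.17 + 5/25 * 0.82
= 0.6348
chi = 1.8 - 0.6348
= 1.1652

1.1652


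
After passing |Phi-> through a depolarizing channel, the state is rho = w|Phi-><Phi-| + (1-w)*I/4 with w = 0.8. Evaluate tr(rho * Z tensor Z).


|Phi-> = (|00> - |11>)/sqrt(2)
For the pure Bell state, <Z_A Z_B> = +1 (Bell-state Pauli correlator).
The maximally-mixed part I/4 has tr(I/4 * P tensor P) = 0 for any traceless Pauli P.
So <Z_A Z_B>_rho = w * (+1) + (1 - w) * 0
= 0.8 * (+1)
= 0.8000

0.8000


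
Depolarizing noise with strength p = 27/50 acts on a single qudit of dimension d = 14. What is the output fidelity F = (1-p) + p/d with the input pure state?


F = (1-p) + p/d
= (1 - 0.5400) + 0.5400/14
= 0.4600 + 0.0386
= 0.4986

0.4986


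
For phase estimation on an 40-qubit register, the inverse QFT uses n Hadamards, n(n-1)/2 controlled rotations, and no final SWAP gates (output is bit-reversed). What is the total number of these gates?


Hadamard gates: 40
Controlled rotations: n*(n-1)/2 = 40*39/2 = 780
SWAP gates: 0 (omitted)
Total = 40 + 780
= 820

820


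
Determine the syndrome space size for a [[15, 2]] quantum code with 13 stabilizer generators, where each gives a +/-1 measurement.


Each stabilizer generator gives a binary (+1 or -1) measurement outcome.
With 13 independent generators:
Total syndromes = 2^13
= 8192

8192


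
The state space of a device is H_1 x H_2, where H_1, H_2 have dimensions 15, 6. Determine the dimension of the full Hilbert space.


dim(H_1 x H_2) = 15 * 6
= 90

90


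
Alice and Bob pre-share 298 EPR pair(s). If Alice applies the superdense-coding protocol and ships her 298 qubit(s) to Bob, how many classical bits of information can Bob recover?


Superdense coding allows 2 classical bits per shared entangled pair.
298 pair(s) -> 2 * 298 = 596 classical bits

596


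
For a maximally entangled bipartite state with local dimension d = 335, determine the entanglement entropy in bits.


For a maximally entangled state in d x d:
S = log2(d) = log2(335)
= 8.3880

8.3880


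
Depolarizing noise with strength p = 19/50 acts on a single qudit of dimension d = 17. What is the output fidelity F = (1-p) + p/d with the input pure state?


F = (1-p) + p/d
= (1 - 0.3800) + 0.3800/17
= 0.6200 + 0.0224
= 0.6424

0.6424


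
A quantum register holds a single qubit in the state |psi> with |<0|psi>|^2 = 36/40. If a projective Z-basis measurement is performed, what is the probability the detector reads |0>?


|alpha|^2 = 36/40 = 0.9000
|beta|^2 = 1 - 36/40 = 4/40 = 0.1000
P(|0>) = |alpha|^2 = 0.9000

0.9000


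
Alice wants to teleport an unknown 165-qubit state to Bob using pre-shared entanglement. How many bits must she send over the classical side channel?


Quantum teleportation requires 2 classical bits per qubit teleported.
165 qubit(s) -> 2 * 165 = 330 classical bits

330


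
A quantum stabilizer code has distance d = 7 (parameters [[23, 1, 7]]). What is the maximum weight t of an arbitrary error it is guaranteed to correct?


Code parameters: [[23, 1, 7]], distance d = 7.
Number of correctable errors = floor((d-1)/2)
= floor((7 - 1)/2)
= floor(6/2)
= 3

3


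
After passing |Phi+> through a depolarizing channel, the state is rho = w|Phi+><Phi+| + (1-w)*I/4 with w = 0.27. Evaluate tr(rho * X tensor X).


|Phi+> = (|00> + |11>)/sqrt(2)
For the pure Bell state, <X_A X_B> = +1 (Bell-state Pauli correlator).
The maximally-mixed part I/4 has tr(I/4 * P tensor P) = 0 for any traceless Pauli P.
So <X_A X_B>_rho = w * (+1) + (1 - w) * 0
= 0.27 * (+1)
= 0.2700

0.2700


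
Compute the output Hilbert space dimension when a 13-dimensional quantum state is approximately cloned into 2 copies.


Output space = H^(tensor 2) where dim(H) = 13
dim = 13^2
= 169

169


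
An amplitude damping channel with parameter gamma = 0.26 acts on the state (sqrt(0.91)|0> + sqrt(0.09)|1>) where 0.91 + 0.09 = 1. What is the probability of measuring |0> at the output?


For amplitude damping with parameter gamma on state sqrt(a)|0> + sqrt(b)|1>:
alpha^2 = 0.91, beta^2 = 0.09
P(|0>) = alpha^2 + gamma * beta^2
= 0.91 + 0.26 * 0.09
= 0.91 + 0.0234
= 0.9334

0.9334


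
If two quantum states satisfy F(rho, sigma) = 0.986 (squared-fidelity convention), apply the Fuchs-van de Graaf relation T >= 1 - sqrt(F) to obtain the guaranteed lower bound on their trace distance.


Fuchs-van de Graaf (squared-fidelity convention): 1 - sqrt(F) <= T <= sqrt(1 - F).
Lower bound: T >= 1 - sqrt(F)
sqrt(F) = sqrt(0.986) = 0.9930
T >= 1 - 0.9930
T >= 0.0070

0.0070


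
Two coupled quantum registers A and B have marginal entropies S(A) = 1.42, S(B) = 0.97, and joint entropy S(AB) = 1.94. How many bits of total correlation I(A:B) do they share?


I(A:B) = S(A) + S(B) - S(AB)
= 1.42 + 0.97 - 1.94
= 0.4500

0.4500


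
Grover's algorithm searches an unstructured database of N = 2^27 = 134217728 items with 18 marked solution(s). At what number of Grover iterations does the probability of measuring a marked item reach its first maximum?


After j Grover iterations the success probability is P(j) = sin^2((2j+1)*theta), where sin(theta) = sqrt(k/N).
N = 2^27 = 134217728, k = 18
sin(theta) = sqrt(k/N) = 0.0003662109375
theta = arcsin(sqrt(k/N)) = 0.0003662109457 rad
P(j) reaches its first maximum when (2j+1)*theta is as close as possible to pi/2, i.e. j = round(pi/(4*theta) - 1/2).
pi/(4*theta) - 1/2 = 2144.1605
(For comparison, the common estimate pi/4 * sqrt(N/k) = 2144.6606; the exact maximiser is used here.)
Optimal iterations = 2144

2144


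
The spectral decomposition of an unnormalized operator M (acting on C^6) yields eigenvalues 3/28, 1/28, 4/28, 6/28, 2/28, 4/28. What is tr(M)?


tr(M) = sum of eigenvalues
= 3/28 + 1/28 + 4/28 + 6/28 + 2/28 + 4/28
= 20/28
= 0.7143

0.7143


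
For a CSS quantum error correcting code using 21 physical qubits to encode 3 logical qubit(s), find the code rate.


Code rate R = k/n
= 3/21
= 0.1429

0.1429


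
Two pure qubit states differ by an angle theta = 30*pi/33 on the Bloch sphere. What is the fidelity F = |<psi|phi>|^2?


For states separated by angle theta on Bloch sphere:
F = cos^2(theta/2)
theta = 30*pi/33 = 2.8560
theta/2 = 1.4280
cos(theta/2) = 0.1423
F = 0.0203

0.0203


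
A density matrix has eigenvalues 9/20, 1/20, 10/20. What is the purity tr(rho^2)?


tr(rho^2) = sum of eigenvalues squared
= (9/20)^2 + (1/20)^2 + (10/20)^2
= (81 + 1 + 100) / 400
= 182/400
= 0.4550

0.4550


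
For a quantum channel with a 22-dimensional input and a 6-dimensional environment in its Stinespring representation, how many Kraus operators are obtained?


Tracing out the environment in an orthonormal basis {|i>_E} gives Kraus operators K_i = <i|_E U |0>_E.
Number of Kraus operators = dim(H_env) = d_env
= 6

6


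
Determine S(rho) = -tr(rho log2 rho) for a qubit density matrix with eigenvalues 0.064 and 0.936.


S = -p*log2(p) - (1-p)*log2(1-p)
p = 0.0640, 1-p = 0.9360
= -0.0640 * log2(0.0640) - 0.9360 * log2(0.9360)
= -(-0.2538) - (-0.0893)
= 0.3431

0.3431


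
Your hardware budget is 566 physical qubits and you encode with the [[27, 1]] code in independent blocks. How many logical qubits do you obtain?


Each code block uses 27 physical qubits for 1 logical qubit(s).
Number of complete blocks = floor(566 / 27) = 20
Logical qubits = 20 * 1
= 20

20


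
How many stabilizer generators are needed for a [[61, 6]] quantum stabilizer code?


For an [[n,k]] stabilizer code:
Number of stabilizer generators = n - k
= 61 - 6
= 55

55


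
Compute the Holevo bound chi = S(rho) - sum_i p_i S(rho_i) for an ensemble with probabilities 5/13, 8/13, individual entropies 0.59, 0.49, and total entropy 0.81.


chi = S(rho) - sum_i p_i * S(rho_i)
Weighted entropy = 5/13 * 0.59 + 8/13 * 0.49
= 0.5285
chi = 0.81 - 0.5285
= 0.2815

0.2815


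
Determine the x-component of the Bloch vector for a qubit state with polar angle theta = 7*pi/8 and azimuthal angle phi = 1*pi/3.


theta = 2.7489, phi = 1.0472
r_x = sin(theta)*cos(phi) = 0.3827 * 0.5000
r_x = 0.1913

0.1913
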